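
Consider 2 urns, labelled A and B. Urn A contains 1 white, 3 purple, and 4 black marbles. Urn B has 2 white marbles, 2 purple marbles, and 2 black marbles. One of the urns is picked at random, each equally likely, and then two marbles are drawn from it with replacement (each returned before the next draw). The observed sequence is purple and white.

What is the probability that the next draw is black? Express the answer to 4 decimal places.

For each hypothesis, P(data | H) works out to: P(data | urn A) = (3/8)(1/8) = 0.046875; P(data | urn B) = (2/6)(2/6) = 0.11111.
Weighting by the prior gives 1/2 · 0.046875 = 0.023438, 1/2 · 0.11111 = 0.055556; these sum to 0.078993.
Dividing through by the total gives posterior P(urn A | data) = 0.2967, P(urn B | data) = 0.7033.
The predictive probability is P(black next | data) = (1/2)(0.2967) + (1/3)(0.7033) = 0.38278.

0.3828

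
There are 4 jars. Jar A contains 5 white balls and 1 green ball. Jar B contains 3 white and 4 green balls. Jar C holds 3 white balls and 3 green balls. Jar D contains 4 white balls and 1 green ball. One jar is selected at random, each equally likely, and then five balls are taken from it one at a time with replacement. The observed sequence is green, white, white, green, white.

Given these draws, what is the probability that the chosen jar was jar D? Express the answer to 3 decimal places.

0.219

Compute the likelihood of the observed sequence for each case: P(data | jar A) = (1/6)(5/6)(5/6)(1/6)(5/6) = 0.016075; P(data | jar B) = (4/7)(3/7)(3/7)(4/7)(3/7) = 0.025704; P(data | jar C) = (3/6)(3/6)(3/6)(3/6)(3/6) = 0.03125; P(data | jar D) = (1/5)(4/5)(4/5)(1/5)(4/5) = 0.02048.
Weighting by the prior gives 1/4 · 0.016075 = 0.0040188, 1/4 · 0.025704 = 0.0064259, 1/4 · 0.03125 = 0.0078125, 1/4 · 0.02048 = 0.00512; these sum to 0.023377.
By Bayes' rule, P(jar D | data) = (0.00512) / (0.023377) = 0.21902.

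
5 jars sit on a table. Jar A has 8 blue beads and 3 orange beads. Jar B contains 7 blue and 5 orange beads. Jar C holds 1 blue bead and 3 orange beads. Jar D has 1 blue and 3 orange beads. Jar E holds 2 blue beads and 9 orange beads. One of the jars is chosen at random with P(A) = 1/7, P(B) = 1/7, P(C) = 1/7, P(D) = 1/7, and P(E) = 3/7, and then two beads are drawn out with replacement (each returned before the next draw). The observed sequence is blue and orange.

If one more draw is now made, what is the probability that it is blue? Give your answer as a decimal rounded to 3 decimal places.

For each hypothesis, P(data | H) works out to: P(data | jar A) = (8/11)(3/11) = 0.19835; P(data | jar B) = (7/12)(5/12) = 0.24306; P(data | jar C) = (1/4)(3/4) = 0.1875; P(data | jar D) = (1/4)(3/4) = 0.1875; P(data | jar E) = (2/11)(9/11) = 0.14876.
Weighting by the prior gives 1/7 · 0.19835 = 0.028335, 1/7 · 0.24306 = 0.034722, 1/7 · 0.1875 = 0.026786, 1/7 · 0.1875 = 0.026786, 3/7 · 0.14876 = 0.063754; with total 0.18038.
The posterior is then P(jar A | data) = 0.15708, P(jar B | data) = 0.19249, P(jar C | data) = 0.14849, P(jar D | data) = 0.14849, P(jar E | data) = 0.35344.
Averaging over the posterior, P(blue next | data) = (8/11)(0.15708) + (7/12)(0.19249) + (1/4)(0.14849) + (1/4)(0.14849) + (2/11)(0.35344) = 0.36504.

0.365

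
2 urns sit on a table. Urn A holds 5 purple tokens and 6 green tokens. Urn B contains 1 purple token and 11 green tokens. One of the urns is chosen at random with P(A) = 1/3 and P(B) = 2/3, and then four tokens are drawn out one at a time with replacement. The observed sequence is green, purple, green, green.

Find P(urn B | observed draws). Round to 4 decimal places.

The likelihood of the observed sequence under each hypothesis: P(data | urn A) = (6/11)(5/11)(6/11)(6/11) = 0.073765; P(data | urn B) = (11/12)(1/12)(11/12)(11/12) = 0.064188.
Multiplying each by its prior: 1/3 · 0.073765 = 0.024588, 2/3 · 0.064188 = 0.042792; with total 0.06738.
So P(urn B | data) = (0.042792) / (0.06738) = 0.63508.

0.6351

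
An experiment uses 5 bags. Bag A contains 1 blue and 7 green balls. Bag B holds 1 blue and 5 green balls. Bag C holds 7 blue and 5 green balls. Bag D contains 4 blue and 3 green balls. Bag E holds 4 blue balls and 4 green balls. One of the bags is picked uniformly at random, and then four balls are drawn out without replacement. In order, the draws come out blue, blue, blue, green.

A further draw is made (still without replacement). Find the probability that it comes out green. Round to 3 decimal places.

For each hypothesis, P(data | H) works out to: P(data | bag A) = (1/8)(0/7) = 0; P(data | bag B) = (1/6)(0/5) = 0; P(data | bag C) = (7/12)(6/11)(5/10)(5/9) = 0.088384; P(data | bag D) = (4/7)(3/6)(2/5)(3/4) = 0.085714; P(data | bag E) = (4/8)(3/7)(2/6)(4/5) = 0.057143.
The prior-weighted likelihoods are 1/5 · 0 = 0, 1/5 · 0 = 0, 1/5 · 0.088384 = 0.017677, 1/5 · 0.085714 = 0.017143, 1/5 · 0.057143 = 0.011429; with total 0.046248.
The posterior is then P(bag A | data) = 0, P(bag B | data) = 0, P(bag C | data) = 0.38222, P(bag D | data) = 0.37067, P(bag E | data) = 0.24711.
Averaging over the posterior, P(green next | data) = (1/2)(0.38222) + (2/3)(0.37067) + (3/4)(0.24711) = 0.62356.

0.624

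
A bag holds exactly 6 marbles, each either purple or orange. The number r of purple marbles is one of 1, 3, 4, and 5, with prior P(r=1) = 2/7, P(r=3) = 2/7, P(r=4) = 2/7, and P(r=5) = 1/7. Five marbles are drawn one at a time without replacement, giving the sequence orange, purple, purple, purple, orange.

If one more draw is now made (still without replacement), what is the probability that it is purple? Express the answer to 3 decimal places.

Under each hypothesis, the probability of the observed sequence is: P(data | r = 1) = (5/6)(1/5)(0/4) = 0; P(data | r = 3) = (3/6)(3/5)(2/4)(1/3)(2/2) = 1/20; P(data | r = 4) = (2/6)(4/5)(3/4)(2/3)(1/2) = 1/15; P(data | r = 5) = (1/6)(5/5)(4/4)(3/3)(0/2) = 0.
Weighting by the prior gives 2/7 · 0 = 0, 2/7 · 1/20 = 1/70, 2/7 · 1/15 = 2/105, 1/7 · 0 = 0; these sum to 1/30.
Normalising, the posterior is P(r = 1 | data) = 0, P(r = 3 | data) = 3/7, P(r = 4 | data) = 4/7, P(r = 5 | data) = 0.
So P(purple next | data) = Σ P(purple next | H) P(H | data) = (0)(3/7) + (1)(4/7) = 4/7.

0.571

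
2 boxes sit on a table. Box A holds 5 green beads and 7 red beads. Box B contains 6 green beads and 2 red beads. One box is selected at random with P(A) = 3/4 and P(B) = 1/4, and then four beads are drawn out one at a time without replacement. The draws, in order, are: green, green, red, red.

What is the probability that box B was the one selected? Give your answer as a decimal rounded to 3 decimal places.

For each hypothesis, P(data | H) works out to: P(data | box A) = (5/12)(4/11)(7/10)(6/9) = 0.070707; P(data | box B) = (6/8)(5/7)(2/6)(1/5) = 0.035714.
Multiplying each by its prior: 3/4 · 0.070707 = 0.05303, 1/4 · 0.035714 = 0.0089286; summing to 0.061959.
By Bayes' rule, P(box B | data) = (0.0089286) / (0.061959) = 0.1441.

0.144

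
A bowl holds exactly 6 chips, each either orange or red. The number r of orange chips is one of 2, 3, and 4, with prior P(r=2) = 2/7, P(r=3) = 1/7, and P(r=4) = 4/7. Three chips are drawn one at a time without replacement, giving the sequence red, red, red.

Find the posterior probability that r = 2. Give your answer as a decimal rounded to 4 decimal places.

0.8889

The likelihood of the observed sequence under each hypothesis: P(data | r = 2) = (4/6)(3/5)(2/4) = 1/5; P(data | r = 3) = (3/6)(2/5)(1/4) = 1/20; P(data | r = 4) = (2/6)(1/5)(0/4) = 0.
Weighting by the prior gives 2/7 · 1/5 = 2/35, 1/7 · 1/20 = 1/140, 4/7 · 0 = 0; these sum to 9/140.
So P(r = 2 | data) = (2/35) / (9/140) = 8/9.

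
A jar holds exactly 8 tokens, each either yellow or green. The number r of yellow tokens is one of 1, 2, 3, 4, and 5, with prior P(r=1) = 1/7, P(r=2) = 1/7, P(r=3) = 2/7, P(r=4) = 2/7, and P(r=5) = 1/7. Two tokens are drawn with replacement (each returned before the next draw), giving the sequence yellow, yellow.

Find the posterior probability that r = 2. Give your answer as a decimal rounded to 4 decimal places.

0.0500

Compute the likelihood of the observed sequence for each case: P(data | r = 1) = (1/8)(1/8) = 1/64; P(data | r = 2) = (2/8)(2/8) = 1/16; P(data | r = 3) = (3/8)(3/8) = 9/64; P(data | r = 4) = (4/8)(4/8) = 1/4; P(data | r = 5) = (5/8)(5/8) = 25/64.
The prior-weighted likelihoods are 1/7 · 1/64 = 1/448, 1/7 · 1/16 = 1/112, 2/7 · 9/64 = 9/224, 2/7 · 1/4 = 1/14, 1/7 · 25/64 = 25/448; these sum to 5/28.
Therefore the posterior P(r = 2 | data) = (1/112) / (5/28) = 1/20.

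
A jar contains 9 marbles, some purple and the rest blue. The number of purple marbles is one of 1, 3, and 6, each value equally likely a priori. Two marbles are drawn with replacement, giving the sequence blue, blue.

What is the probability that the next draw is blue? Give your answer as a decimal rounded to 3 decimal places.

0.770

Compute the likelihood of the observed sequence for each case: P(data | r = 1) = (8/9)(8/9) = 64/81; P(data | r = 3) = (6/9)(6/9) = 4/9; P(data | r = 6) = (3/9)(3/9) = 1/9.
Weighting by the prior gives 1/3 · 64/81 = 64/243, 1/3 · 4/9 = 4/27, 1/3 · 1/9 = 1/27; these sum to 109/243.
The posterior is then P(r = 1 | data) = 64/109, P(r = 3 | data) = 36/109, P(r = 6 | data) = 9/109.
The predictive probability is P(blue next | data) = (8/9)(64/109) + (2/3)(36/109) + (1/3)(9/109) = 755/981.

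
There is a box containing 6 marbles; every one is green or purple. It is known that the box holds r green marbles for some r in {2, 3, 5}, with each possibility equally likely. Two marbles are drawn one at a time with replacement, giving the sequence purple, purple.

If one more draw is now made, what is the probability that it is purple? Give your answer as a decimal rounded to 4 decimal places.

For each hypothesis, P(data | H) works out to: P(data | r = 2) = (4/6)(4/6) = 4/9; P(data | r = 3) = (3/6)(3/6) = 1/4; P(data | r = 5) = (1/6)(1/6) = 1/36.
The prior-weighted likelihoods are 1/3 · 4/9 = 4/27, 1/3 · 1/4 = 1/12, 1/3 · 1/36 = 1/108; these sum to 13/54.
The posterior is then P(r = 2 | data) = 8/13, P(r = 3 | data) = 9/26, P(r = 5 | data) = 1/26.
So P(purple next | data) = Σ P(purple next | H) P(H | data) = (2/3)(8/13) + (1/2)(9/26) + (1/6)(1/26) = 23/39.

0.5897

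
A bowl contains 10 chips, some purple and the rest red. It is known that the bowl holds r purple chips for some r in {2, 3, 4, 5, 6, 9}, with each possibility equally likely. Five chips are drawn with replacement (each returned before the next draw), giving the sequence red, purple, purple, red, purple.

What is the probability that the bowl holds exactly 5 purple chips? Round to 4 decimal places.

0.2729

For each hypothesis, P(data | H) works out to: P(data | r = 2) = (8/10)(2/10)(2/10)(8/10)(2/10) = 0.00512; P(data | r = 3) = (7/10)(3/10)(3/10)(7/10)(3/10) = 0.01323; P(data | r = 4) = (6/10)(4/10)(4/10)(6/10)(4/10) = 0.02304; P(data | r = 5) = (5/10)(5/10)(5/10)(5/10)(5/10) = 0.03125; P(data | r = 6) = (4/10)(6/10)(6/10)(4/10)(6/10) = 0.03456; P(data | r = 9) = (1/10)(9/10)(9/10)(1/10)(9/10) = 0.00729.
The prior-weighted likelihoods are 1/6 · 0.00512 = 0.00085333, 1/6 · 0.01323 = 0.002205, 1/6 · 0.02304 = 0.00384, 1/6 · 0.03125 = 0.0052083, 1/6 · 0.03456 = 0.00576, 1/6 · 0.00729 = 0.001215; with total 0.019082.
Hence P(r = 5 | data) = (0.0052083) / (0.019082) = 0.27295.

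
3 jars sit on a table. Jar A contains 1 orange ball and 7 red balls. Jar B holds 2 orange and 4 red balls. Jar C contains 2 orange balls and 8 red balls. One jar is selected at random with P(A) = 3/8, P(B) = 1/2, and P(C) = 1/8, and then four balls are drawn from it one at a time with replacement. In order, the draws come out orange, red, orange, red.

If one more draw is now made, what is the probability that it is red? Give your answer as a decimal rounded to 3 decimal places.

0.709

Under each hypothesis, the probability of the observed sequence is: P(data | jar A) = (1/8)(7/8)(1/8)(7/8) = 0.011963; P(data | jar B) = (2/6)(4/6)(2/6)(4/6) = 0.049383; P(data | jar C) = (2/10)(8/10)(2/10)(8/10) = 0.0256.
The prior-weighted likelihoods are 3/8 · 0.011963 = 0.0044861, 1/2 · 0.049383 = 0.024691, 1/8 · 0.0256 = 0.0032; with total 0.032377.
Normalising, the posterior is P(jar A | data) = 0.13856, P(jar B | data) = 0.76261, P(jar C | data) = 0.098834.
Averaging over the posterior, P(red next | data) = (7/8)(0.13856) + (2/3)(0.76261) + (4/5)(0.098834) = 0.70871.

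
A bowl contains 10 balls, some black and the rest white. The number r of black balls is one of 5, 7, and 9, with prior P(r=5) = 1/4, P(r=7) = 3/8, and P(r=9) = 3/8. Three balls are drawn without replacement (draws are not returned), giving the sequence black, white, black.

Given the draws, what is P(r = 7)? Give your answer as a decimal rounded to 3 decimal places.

Compute the likelihood of the observed sequence for each case: P(data | r = 5) = (5/10)(5/9)(4/8) = 0.13889; P(data | r = 7) = (7/10)(3/9)(6/8) = 0.175; P(data | r = 9) = (9/10)(1/9)(8/8) = 0.1.
Multiplying each by its prior: 1/4 · 0.13889 = 0.034722, 3/8 · 0.175 = 0.065625, 3/8 · 0.1 = 0.0375; these sum to 0.13785.
So P(r = 7 | data) = (0.065625) / (0.13785) = 0.47607.

0.476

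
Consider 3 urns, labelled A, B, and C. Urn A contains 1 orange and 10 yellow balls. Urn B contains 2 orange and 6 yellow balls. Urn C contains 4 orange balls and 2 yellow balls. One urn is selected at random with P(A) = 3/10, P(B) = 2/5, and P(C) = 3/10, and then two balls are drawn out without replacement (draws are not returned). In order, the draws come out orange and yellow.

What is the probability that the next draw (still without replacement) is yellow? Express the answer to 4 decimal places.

For each hypothesis, P(data | H) works out to: P(data | urn A) = (1/11)(10/10) = 0.090909; P(data | urn B) = (2/8)(6/7) = 0.21429; P(data | urn C) = (4/6)(2/5) = 0.26667.
Weighting by the prior gives 3/10 · 0.090909 = 0.027273, 2/5 · 0.21429 = 0.085714, 3/10 · 0.26667 = 0.08; summing to 0.19299.
The posterior is then P(urn A | data) = 0.14132, P(urn B | data) = 0.44415, P(urn C | data) = 0.41454.
The predictive probability is P(yellow next | data) = (1)(0.14132) + (5/6)(0.44415) + (1/4)(0.41454) = 0.61507.

0.6151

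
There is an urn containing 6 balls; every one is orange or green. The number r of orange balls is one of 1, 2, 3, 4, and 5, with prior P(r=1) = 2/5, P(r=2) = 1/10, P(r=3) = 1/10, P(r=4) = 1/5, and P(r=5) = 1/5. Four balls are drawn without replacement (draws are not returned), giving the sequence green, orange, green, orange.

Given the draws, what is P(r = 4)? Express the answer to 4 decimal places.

0.4444

Under each hypothesis, the probability of the observed sequence is: P(data | r = 1) = (5/6)(1/5)(4/4)(0/3) = 0; P(data | r = 2) = (4/6)(2/5)(3/4)(1/3) = 1/15; P(data | r = 3) = (3/6)(3/5)(2/4)(2/3) = 1/10; P(data | r = 4) = (2/6)(4/5)(1/4)(3/3) = 1/15; P(data | r = 5) = (1/6)(5/5)(0/4) = 0.
Weighting by the prior gives 2/5 · 0 = 0, 1/10 · 1/15 = 1/150, 1/10 · 1/10 = 1/100, 1/5 · 1/15 = 1/75, 1/5 · 0 = 0; with total 3/100.
By Bayes' rule, P(r = 4 | data) = (1/75) / (3/100) = 4/9.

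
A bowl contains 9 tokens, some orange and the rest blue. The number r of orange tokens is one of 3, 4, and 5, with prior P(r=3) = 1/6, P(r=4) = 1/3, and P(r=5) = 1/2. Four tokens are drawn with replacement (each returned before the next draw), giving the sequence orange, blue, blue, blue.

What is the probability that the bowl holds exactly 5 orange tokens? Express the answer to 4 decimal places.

Under each hypothesis, the probability of the observed sequence is: P(data | r = 3) = (3/9)(6/9)(6/9)(6/9) = 0.098765; P(data | r = 4) = (4/9)(5/9)(5/9)(5/9) = 0.076208; P(data | r = 5) = (5/9)(4/9)(4/9)(4/9) = 0.048773.
Multiplying each by its prior: 1/6 · 0.098765 = 0.016461, 1/3 · 0.076208 = 0.025403, 1/2 · 0.048773 = 0.024387; these sum to 0.06625.
Therefore the posterior P(r = 5 | data) = (0.024387) / (0.06625) = 0.3681.

0.3681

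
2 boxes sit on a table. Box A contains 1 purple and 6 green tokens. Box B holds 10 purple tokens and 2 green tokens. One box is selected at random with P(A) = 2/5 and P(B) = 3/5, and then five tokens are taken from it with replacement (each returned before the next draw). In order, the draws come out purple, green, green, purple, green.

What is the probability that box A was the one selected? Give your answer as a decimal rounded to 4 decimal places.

0.7271

Compute the likelihood of the observed sequence for each case: P(data | box A) = (1/7)(6/7)(6/7)(1/7)(6/7) = 0.012852; P(data | box B) = (10/12)(2/12)(2/12)(10/12)(2/12) = 0.003215.
Multiplying each by its prior: 2/5 · 0.012852 = 0.0051407, 3/5 · 0.003215 = 0.001929; summing to 0.0070697.
By Bayes' rule, P(box A | data) = (0.0051407) / (0.0070697) = 0.72714.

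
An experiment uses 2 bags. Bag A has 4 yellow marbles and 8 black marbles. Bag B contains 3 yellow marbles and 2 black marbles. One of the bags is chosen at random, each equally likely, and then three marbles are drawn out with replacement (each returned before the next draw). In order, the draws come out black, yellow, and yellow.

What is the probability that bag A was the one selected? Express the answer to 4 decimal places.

Compute the likelihood of the observed sequence for each case: P(data | bag A) = (8/12)(4/12)(4/12) = 0.074074; P(data | bag B) = (2/5)(3/5)(3/5) = 0.144.
The prior-weighted likelihoods are 1/2 · 0.074074 = 0.037037, 1/2 · 0.144 = 0.072; these sum to 0.10904.
So P(bag A | data) = (0.037037) / (0.10904) = 0.33967.

0.3397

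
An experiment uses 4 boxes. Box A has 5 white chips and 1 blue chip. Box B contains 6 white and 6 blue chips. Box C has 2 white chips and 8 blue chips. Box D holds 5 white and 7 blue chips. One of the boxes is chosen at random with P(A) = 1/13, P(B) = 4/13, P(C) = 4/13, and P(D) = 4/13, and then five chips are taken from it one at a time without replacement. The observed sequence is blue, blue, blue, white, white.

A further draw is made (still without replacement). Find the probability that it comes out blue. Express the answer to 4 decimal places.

0.6109

The likelihood of the observed sequence under each hypothesis: P(data | box A) = (1/6)(0/5) = 0; P(data | box B) = (6/12)(5/11)(4/10)(6/9)(5/8) = 0.037879; P(data | box C) = (8/10)(7/9)(6/8)(2/7)(1/6) = 0.022222; P(data | box D) = (7/12)(6/11)(5/10)(5/9)(4/8) = 0.044192.
Multiplying each by its prior: 1/13 · 0 = 0, 4/13 · 0.037879 = 0.011655, 4/13 · 0.022222 = 0.0068376, 4/13 · 0.044192 = 0.013598; these sum to 0.03209.
The posterior is then P(box A | data) = 0, P(box B | data) = 0.3632, P(box C | data) = 0.21308, P(box D | data) = 0.42373.
The predictive probability is P(blue next | data) = (3/7)(0.3632) + (1)(0.21308) + (4/7)(0.42373) = 0.61086.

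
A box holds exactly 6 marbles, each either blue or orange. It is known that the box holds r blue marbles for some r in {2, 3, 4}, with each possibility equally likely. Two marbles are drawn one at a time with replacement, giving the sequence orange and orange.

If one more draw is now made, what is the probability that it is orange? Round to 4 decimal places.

For each hypothesis, P(data | H) works out to: P(data | r = 2) = (4/6)(4/6) = 4/9; P(data | r = 3) = (3/6)(3/6) = 1/4; P(data | r = 4) = (2/6)(2/6) = 1/9.
Weighting by the prior gives 1/3 · 4/9 = 4/27, 1/3 · 1/4 = 1/12, 1/3 · 1/9 = 1/27; summing to 29/108.
The posterior is then P(r = 2 | data) = 16/29, P(r = 3 | data) = 9/29, P(r = 4 | data) = 4/29.
So P(orange next | data) = Σ P(orange next | H) P(H | data) = (2/3)(16/29) + (1/2)(9/29) + (1/3)(4/29) = 33/58.

0.5690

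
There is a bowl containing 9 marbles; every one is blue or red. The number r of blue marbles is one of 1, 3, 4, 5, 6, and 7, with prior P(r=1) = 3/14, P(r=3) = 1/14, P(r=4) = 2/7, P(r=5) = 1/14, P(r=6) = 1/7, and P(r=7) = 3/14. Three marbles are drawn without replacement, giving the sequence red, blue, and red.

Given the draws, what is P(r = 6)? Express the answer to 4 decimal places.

Compute the likelihood of the observed sequence for each case: P(data | r = 1) = (8/9)(1/8)(7/7) = 1/9; P(data | r = 3) = (6/9)(3/8)(5/7) = 5/28; P(data | r = 4) = (5/9)(4/8)(4/7) = 10/63; P(data | r = 5) = (4/9)(5/8)(3/7) = 5/42; P(data | r = 6) = (3/9)(6/8)(2/7) = 1/14; P(data | r = 7) = (2/9)(7/8)(1/7) = 1/36.
Multiplying each by its prior: 3/14 · 1/9 = 1/42, 1/14 · 5/28 = 5/392, 2/7 · 10/63 = 20/441, 1/14 · 5/42 = 5/588, 1/7 · 1/14 = 1/98, 3/14 · 1/36 = 1/168; these sum to 47/441.
Hence P(r = 6 | data) = (1/98) / (47/441) = 9/94.

0.0957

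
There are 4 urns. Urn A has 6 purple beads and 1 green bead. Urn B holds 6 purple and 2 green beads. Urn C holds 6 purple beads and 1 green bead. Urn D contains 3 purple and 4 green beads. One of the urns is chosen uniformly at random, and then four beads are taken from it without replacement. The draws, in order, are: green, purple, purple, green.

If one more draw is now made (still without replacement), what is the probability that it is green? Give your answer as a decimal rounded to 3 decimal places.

Compute the likelihood of the observed sequence for each case: P(data | urn A) = (1/7)(6/6)(5/5)(0/4) = 0; P(data | urn B) = (2/8)(6/7)(5/6)(1/5) = 1/28; P(data | urn C) = (1/7)(6/6)(5/5)(0/4) = 0; P(data | urn D) = (4/7)(3/6)(2/5)(3/4) = 3/35.
The prior-weighted likelihoods are 1/4 · 0 = 0, 1/4 · 1/28 = 1/112, 1/4 · 0 = 0, 1/4 · 3/35 = 3/140; these sum to 17/560.
Dividing through by the total gives posterior P(urn A | data) = 0, P(urn B | data) = 5/17, P(urn C | data) = 0, P(urn D | data) = 12/17.
The predictive probability is P(green next | data) = (0)(5/17) + (2/3)(12/17) = 8/17.

0.471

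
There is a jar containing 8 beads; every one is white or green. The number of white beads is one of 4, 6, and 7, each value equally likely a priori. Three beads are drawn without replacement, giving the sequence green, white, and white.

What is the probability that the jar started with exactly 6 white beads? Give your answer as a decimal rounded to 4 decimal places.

Under each hypothesis, the probability of the observed sequence is: P(data | r = 4) = (4/8)(4/7)(3/6) = 1/7; P(data | r = 6) = (2/8)(6/7)(5/6) = 5/28; P(data | r = 7) = (1/8)(7/7)(6/6) = 1/8.
The prior-weighted likelihoods are 1/3 · 1/7 = 1/21, 1/3 · 5/28 = 5/84, 1/3 · 1/8 = 1/24; summing to 25/168.
Hence P(r = 6 | data) = (5/84) / (25/168) = 2/5.

0.4000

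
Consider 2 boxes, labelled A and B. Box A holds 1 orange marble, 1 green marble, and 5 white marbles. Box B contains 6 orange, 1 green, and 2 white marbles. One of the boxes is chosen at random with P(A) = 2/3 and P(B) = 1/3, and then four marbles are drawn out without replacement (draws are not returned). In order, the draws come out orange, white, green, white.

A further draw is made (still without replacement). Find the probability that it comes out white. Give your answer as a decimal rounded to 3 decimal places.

The likelihood of the observed sequence under each hypothesis: P(data | box A) = (1/7)(5/6)(1/5)(4/4) = 1/42; P(data | box B) = (6/9)(2/8)(1/7)(1/6) = 1/252.
Multiplying each by its prior: 2/3 · 1/42 = 1/63, 1/3 · 1/252 = 1/756; summing to 13/756.
Dividing through by the total gives posterior P(box A | data) = 12/13, P(box B | data) = 1/13.
The predictive probability is P(white next | data) = (1)(12/13) + (0)(1/13) = 12/13.

0.923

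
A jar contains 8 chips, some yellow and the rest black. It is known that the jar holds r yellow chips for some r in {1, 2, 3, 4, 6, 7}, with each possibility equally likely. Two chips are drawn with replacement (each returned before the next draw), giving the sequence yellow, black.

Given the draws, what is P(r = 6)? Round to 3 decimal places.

0.174

The likelihood of the observed sequence under each hypothesis: P(data | r = 1) = (1/8)(7/8) = 7/64; P(data | r = 2) = (2/8)(6/8) = 3/16; P(data | r = 3) = (3/8)(5/8) = 15/64; P(data | r = 4) = (4/8)(4/8) = 1/4; P(data | r = 6) = (6/8)(2/8) = 3/16; P(data | r = 7) = (7/8)(1/8) = 7/64.
Multiplying each by its prior: 1/6 · 7/64 = 7/384, 1/6 · 3/16 = 1/32, 1/6 · 15/64 = 5/128, 1/6 · 1/4 = 1/24, 1/6 · 3/16 = 1/32, 1/6 · 7/64 = 7/384; with total 23/128.
Therefore the posterior P(r = 6 | data) = (1/32) / (23/128) = 4/23.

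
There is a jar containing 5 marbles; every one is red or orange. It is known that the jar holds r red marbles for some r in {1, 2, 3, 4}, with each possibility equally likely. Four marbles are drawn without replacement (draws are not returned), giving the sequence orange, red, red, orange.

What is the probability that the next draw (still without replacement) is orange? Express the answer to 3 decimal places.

0.500

For each hypothesis, P(data | H) works out to: P(data | r = 1) = (4/5)(1/4)(0/3) = 0; P(data | r = 2) = (3/5)(2/4)(1/3)(2/2) = 1/10; P(data | r = 3) = (2/5)(3/4)(2/3)(1/2) = 1/10; P(data | r = 4) = (1/5)(4/4)(3/3)(0/2) = 0.
Multiplying each by its prior: 1/4 · 0 = 0, 1/4 · 1/10 = 1/40, 1/4 · 1/10 = 1/40, 1/4 · 0 = 0; these sum to 1/20.
Dividing through by the total gives posterior P(r = 1 | data) = 0, P(r = 2 | data) = 1/2, P(r = 3 | data) = 1/2, P(r = 4 | data) = 0.
Averaging over the posterior, P(orange next | data) = (1)(1/2) + (0)(1/2) = 1/2.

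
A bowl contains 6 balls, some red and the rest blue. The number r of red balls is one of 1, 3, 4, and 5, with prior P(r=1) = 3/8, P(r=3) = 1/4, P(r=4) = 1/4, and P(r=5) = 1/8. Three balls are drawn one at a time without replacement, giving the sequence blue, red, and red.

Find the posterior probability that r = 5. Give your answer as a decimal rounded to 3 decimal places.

The likelihood of the observed sequence under each hypothesis: P(data | r = 1) = (5/6)(1/5)(0/4) = 0; P(data | r = 3) = (3/6)(3/5)(2/4) = 3/20; P(data | r = 4) = (2/6)(4/5)(3/4) = 1/5; P(data | r = 5) = (1/6)(5/5)(4/4) = 1/6.
The prior-weighted likelihoods are 3/8 · 0 = 0, 1/4 · 3/20 = 3/80, 1/4 · 1/5 = 1/20, 1/8 · 1/6 = 1/48; these sum to 13/120.
So P(r = 5 | data) = (1/48) / (13/120) = 5/26.

0.192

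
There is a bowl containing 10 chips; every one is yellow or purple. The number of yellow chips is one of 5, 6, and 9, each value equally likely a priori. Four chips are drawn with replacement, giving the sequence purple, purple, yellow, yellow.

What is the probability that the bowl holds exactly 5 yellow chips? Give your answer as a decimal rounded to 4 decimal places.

0.4875

Under each hypothesis, the probability of the observed sequence is: P(data | r = 5) = (5/10)(5/10)(5/10)(5/10) = 0.0625; P(data | r = 6) = (4/10)(4/10)(6/10)(6/10) = 0.0576; P(data | r = 9) = (1/10)(1/10)(9/10)(9/10) = 0.0081.
Multiplying each by its prior: 1/3 · 0.0625 = 0.020833, 1/3 · 0.0576 = 0.0192, 1/3 · 0.0081 = 0.0027; summing to 0.042733.
By Bayes' rule, P(r = 5 | data) = (0.020833) / (0.042733) = 0.48752.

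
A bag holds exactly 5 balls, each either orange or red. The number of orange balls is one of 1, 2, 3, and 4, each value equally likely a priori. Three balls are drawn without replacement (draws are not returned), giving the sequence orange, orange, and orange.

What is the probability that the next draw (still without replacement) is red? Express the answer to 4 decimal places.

0.6000

Under each hypothesis, the probability of the observed sequence is: P(data | r = 1) = (1/5)(0/4) = 0; P(data | r = 2) = (2/5)(1/4)(0/3) = 0; P(data | r = 3) = (3/5)(2/4)(1/3) = 1/10; P(data | r = 4) = (4/5)(3/4)(2/3) = 2/5.
Multiplying each by its prior: 1/4 · 0 = 0, 1/4 · 0 = 0, 1/4 · 1/10 = 1/40, 1/4 · 2/5 = 1/10; these sum to 1/8.
The posterior is then P(r = 1 | data) = 0, P(r = 2 | data) = 0, P(r = 3 | data) = 1/5, P(r = 4 | data) = 4/5.
So P(red next | data) = Σ P(red next | H) P(H | data) = (1)(1/5) + (1/2)(4/5) = 3/5.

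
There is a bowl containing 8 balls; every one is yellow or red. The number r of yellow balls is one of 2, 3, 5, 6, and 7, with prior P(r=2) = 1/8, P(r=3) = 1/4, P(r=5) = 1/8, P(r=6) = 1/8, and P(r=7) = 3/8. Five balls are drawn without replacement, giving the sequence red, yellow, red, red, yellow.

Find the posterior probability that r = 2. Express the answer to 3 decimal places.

0.222

Under each hypothesis, the probability of the observed sequence is: P(data | r = 2) = (6/8)(2/7)(5/6)(4/5)(1/4) = 1/28; P(data | r = 3) = (5/8)(3/7)(4/6)(3/5)(2/4) = 3/56; P(data | r = 5) = (3/8)(5/7)(2/6)(1/5)(4/4) = 1/56; P(data | r = 6) = (2/8)(6/7)(1/6)(0/5) = 0; P(data | r = 7) = (1/8)(7/7)(0/6) = 0.
Multiplying each by its prior: 1/8 · 1/28 = 1/224, 1/4 · 3/56 = 3/224, 1/8 · 1/56 = 1/448, 1/8 · 0 = 0, 3/8 · 0 = 0; summing to 9/448.
Hence P(r = 2 | data) = (1/224) / (9/448) = 2/9.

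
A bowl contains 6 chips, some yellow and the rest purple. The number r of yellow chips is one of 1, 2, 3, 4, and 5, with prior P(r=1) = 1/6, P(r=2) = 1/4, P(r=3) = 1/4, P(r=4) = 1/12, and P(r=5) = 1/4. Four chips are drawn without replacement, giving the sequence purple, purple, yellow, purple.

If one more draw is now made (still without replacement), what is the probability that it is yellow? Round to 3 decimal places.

0.396

Under each hypothesis, the probability of the observed sequence is: P(data | r = 1) = (5/6)(4/5)(1/4)(3/3) = 1/6; P(data | r = 2) = (4/6)(3/5)(2/4)(2/3) = 2/15; P(data | r = 3) = (3/6)(2/5)(3/4)(1/3) = 1/20; P(data | r = 4) = (2/6)(1/5)(4/4)(0/3) = 0; P(data | r = 5) = (1/6)(0/5) = 0.
The prior-weighted likelihoods are 1/6 · 1/6 = 1/36, 1/4 · 2/15 = 1/30, 1/4 · 1/20 = 1/80, 1/12 · 0 = 0, 1/4 · 0 = 0; summing to 53/720.
Normalising, the posterior is P(r = 1 | data) = 20/53, P(r = 2 | data) = 24/53, P(r = 3 | data) = 9/53, P(r = 4 | data) = 0, P(r = 5 | data) = 0.
Averaging over the posterior, P(yellow next | data) = (0)(20/53) + (1/2)(24/53) + (1)(9/53) = 21/53.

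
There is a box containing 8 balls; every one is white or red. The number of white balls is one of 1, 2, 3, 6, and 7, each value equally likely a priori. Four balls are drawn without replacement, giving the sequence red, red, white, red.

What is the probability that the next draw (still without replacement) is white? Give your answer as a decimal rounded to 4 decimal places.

0.2381

Compute the likelihood of the observed sequence for each case: P(data | r = 1) = (7/8)(6/7)(1/6)(5/5) = 1/8; P(data | r = 2) = (6/8)(5/7)(2/6)(4/5) = 1/7; P(data | r = 3) = (5/8)(4/7)(3/6)(3/5) = 3/28; P(data | r = 6) = (2/8)(1/7)(6/6)(0/5) = 0; P(data | r = 7) = (1/8)(0/7) = 0.
The prior-weighted likelihoods are 1/5 · 1/8 = 1/40, 1/5 · 1/7 = 1/35, 1/5 · 3/28 = 3/140, 1/5 · 0 = 0, 1/5 · 0 = 0; summing to 3/40.
The posterior is then P(r = 1 | data) = 1/3, P(r = 2 | data) = 8/21, P(r = 3 | data) = 2/7, P(r = 6 | data) = 0, P(r = 7 | data) = 0.
The predictive probability is P(white next | data) = (0)(1/3) + (1/4)(8/21) + (1/2)(2/7) = 5/21.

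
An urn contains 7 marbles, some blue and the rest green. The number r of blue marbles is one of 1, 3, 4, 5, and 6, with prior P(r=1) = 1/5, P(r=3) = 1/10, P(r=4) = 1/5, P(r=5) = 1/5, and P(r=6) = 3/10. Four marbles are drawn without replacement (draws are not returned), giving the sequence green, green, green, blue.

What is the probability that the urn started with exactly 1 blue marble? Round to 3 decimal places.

0.667

Compute the likelihood of the observed sequence for each case: P(data | r = 1) = (6/7)(5/6)(4/5)(1/4) = 1/7; P(data | r = 3) = (4/7)(3/6)(2/5)(3/4) = 3/35; P(data | r = 4) = (3/7)(2/6)(1/5)(4/4) = 1/35; P(data | r = 5) = (2/7)(1/6)(0/5) = 0; P(data | r = 6) = (1/7)(0/6) = 0.
Multiplying each by its prior: 1/5 · 1/7 = 1/35, 1/10 · 3/35 = 3/350, 1/5 · 1/35 = 1/175, 1/5 · 0 = 0, 3/10 · 0 = 0; summing to 3/70.
By Bayes' rule, P(r = 1 | data) = (1/35) / (3/70) = 2/3.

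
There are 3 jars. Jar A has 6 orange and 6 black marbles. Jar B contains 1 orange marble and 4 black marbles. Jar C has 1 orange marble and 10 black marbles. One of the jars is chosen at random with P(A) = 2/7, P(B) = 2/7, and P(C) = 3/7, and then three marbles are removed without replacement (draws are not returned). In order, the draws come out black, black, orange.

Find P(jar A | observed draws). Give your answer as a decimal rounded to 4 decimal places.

0.2885

The likelihood of the observed sequence under each hypothesis: P(data | jar A) = (6/12)(5/11)(6/10) = 3/22; P(data | jar B) = (4/5)(3/4)(1/3) = 1/5; P(data | jar C) = (10/11)(9/10)(1/9) = 1/11.
Multiplying each by its prior: 2/7 · 3/22 = 3/77, 2/7 · 1/5 = 2/35, 3/7 · 1/11 = 3/77; with total 52/385.
Therefore the posterior P(jar A | data) = (3/77) / (52/385) = 15/52.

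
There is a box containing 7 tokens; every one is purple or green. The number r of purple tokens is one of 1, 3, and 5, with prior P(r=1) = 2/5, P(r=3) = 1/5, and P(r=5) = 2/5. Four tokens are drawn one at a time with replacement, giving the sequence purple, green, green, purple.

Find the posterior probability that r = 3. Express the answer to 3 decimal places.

The likelihood of the observed sequence under each hypothesis: P(data | r = 1) = (1/7)(6/7)(6/7)(1/7) = 0.014994; P(data | r = 3) = (3/7)(4/7)(4/7)(3/7) = 0.059975; P(data | r = 5) = (5/7)(2/7)(2/7)(5/7) = 0.041649.
Weighting by the prior gives 2/5 · 0.014994 = 0.0059975, 1/5 · 0.059975 = 0.011995, 2/5 · 0.041649 = 0.01666; these sum to 0.034652.
Therefore the posterior P(r = 3 | data) = (0.011995) / (0.034652) = 0.34615.

0.346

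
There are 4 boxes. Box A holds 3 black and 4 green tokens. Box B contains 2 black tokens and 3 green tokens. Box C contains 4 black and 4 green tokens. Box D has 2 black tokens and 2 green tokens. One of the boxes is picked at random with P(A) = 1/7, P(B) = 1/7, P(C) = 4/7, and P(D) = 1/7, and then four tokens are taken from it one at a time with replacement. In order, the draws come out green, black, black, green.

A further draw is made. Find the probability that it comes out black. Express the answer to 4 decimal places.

0.4766

Under each hypothesis, the probability of the observed sequence is: P(data | box A) = (4/7)(3/7)(3/7)(4/7) = 0.059975; P(data | box B) = (3/5)(2/5)(2/5)(3/5) = 0.0576; P(data | box C) = (4/8)(4/8)(4/8)(4/8) = 0.0625; P(data | box D) = (2/4)(2/4)(2/4)(2/4) = 0.0625.
The prior-weighted likelihoods are 1/7 · 0.059975 = 0.0085679, 1/7 · 0.0576 = 0.0082286, 4/7 · 0.0625 = 0.035714, 1/7 · 0.0625 = 0.0089286; summing to 0.061439.
Normalising, the posterior is P(box A | data) = 0.13945, P(box B | data) = 0.13393, P(box C | data) = 0.58129, P(box D | data) = 0.14532.
The predictive probability is P(black next | data) = (3/7)(0.13945) + (2/5)(0.13393) + (1/2)(0.58129) + (1/2)(0.14532) = 0.47665.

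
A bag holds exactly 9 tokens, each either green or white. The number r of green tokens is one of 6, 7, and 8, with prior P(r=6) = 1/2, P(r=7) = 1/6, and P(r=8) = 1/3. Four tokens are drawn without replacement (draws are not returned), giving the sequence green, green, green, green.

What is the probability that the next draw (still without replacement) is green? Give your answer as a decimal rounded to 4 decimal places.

Under each hypothesis, the probability of the observed sequence is: P(data | r = 6) = (6/9)(5/8)(4/7)(3/6) = 5/42; P(data | r = 7) = (7/9)(6/8)(5/7)(4/6) = 5/18; P(data | r = 8) = (8/9)(7/8)(6/7)(5/6) = 5/9.
Weighting by the prior gives 1/2 · 5/42 = 5/84, 1/6 · 5/18 = 5/108, 1/3 · 5/9 = 5/27; summing to 55/189.
The posterior is then P(r = 6 | data) = 9/44, P(r = 7 | data) = 7/44, P(r = 8 | data) = 7/11.
So P(green next | data) = Σ P(green next | H) P(H | data) = (2/5)(9/44) + (3/5)(7/44) + (4/5)(7/11) = 151/220.

0.6864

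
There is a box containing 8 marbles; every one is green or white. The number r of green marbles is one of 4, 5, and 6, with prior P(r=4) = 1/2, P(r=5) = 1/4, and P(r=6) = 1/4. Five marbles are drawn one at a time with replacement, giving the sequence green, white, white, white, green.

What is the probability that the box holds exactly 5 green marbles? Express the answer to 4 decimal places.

For each hypothesis, P(data | H) works out to: P(data | r = 4) = (4/8)(4/8)(4/8)(4/8)(4/8) = 0.03125; P(data | r = 5) = (5/8)(3/8)(3/8)(3/8)(5/8) = 0.020599; P(data | r = 6) = (6/8)(2/8)(2/8)(2/8)(6/8) = 0.0087891.
Weighting by the prior gives 1/2 · 0.03125 = 0.015625, 1/4 · 0.020599 = 0.0051498, 1/4 · 0.0087891 = 0.0021973; summing to 0.022972.
Hence P(r = 5 | data) = (0.0051498) / (0.022972) = 0.22418.

0.2242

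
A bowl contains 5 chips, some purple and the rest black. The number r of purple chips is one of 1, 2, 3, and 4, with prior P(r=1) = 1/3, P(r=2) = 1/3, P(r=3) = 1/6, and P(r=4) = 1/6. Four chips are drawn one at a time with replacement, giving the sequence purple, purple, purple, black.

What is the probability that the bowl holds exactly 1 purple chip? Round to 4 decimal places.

Under each hypothesis, the probability of the observed sequence is: P(data | r = 1) = (1/5)(1/5)(1/5)(4/5) = 0.0064; P(data | r = 2) = (2/5)(2/5)(2/5)(3/5) = 0.0384; P(data | r = 3) = (3/5)(3/5)(3/5)(2/5) = 0.0864; P(data | r = 4) = (4/5)(4/5)(4/5)(1/5) = 0.1024.
Weighting by the prior gives 1/3 · 0.0064 = 0.0021333, 1/3 · 0.0384 = 0.0128, 1/6 · 0.0864 = 0.0144, 1/6 · 0.1024 = 0.017067; summing to 0.0464.
By Bayes' rule, P(r = 1 | data) = (0.0021333) / (0.0464) = 0.045977.

0.0460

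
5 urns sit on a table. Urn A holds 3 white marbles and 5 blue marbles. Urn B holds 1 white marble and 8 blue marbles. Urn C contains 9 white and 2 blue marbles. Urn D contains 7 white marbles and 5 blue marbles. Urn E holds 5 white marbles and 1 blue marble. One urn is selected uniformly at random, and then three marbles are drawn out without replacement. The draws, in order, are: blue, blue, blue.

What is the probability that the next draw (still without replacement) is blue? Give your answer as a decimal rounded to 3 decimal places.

Under each hypothesis, the probability of the observed sequence is: P(data | urn A) = (5/8)(4/7)(3/6) = 0.17857; P(data | urn B) = (8/9)(7/8)(6/7) = 0.66667; P(data | urn C) = (2/11)(1/10)(0/9) = 0; P(data | urn D) = (5/12)(4/11)(3/10) = 0.045455; P(data | urn E) = (1/6)(0/5) = 0.
Weighting by the prior gives 1/5 · 0.17857 = 0.035714, 1/5 · 0.66667 = 0.13333, 1/5 · 0 = 0, 1/5 · 0.045455 = 0.0090909, 1/5 · 0 = 0; these sum to 0.17814.
Dividing through by the total gives posterior P(urn A | data) = 0.20049, P(urn B | data) = 0.74848, P(urn C | data) = 0, P(urn D | data) = 0.051033, P(urn E | data) = 0.
Averaging over the posterior, P(blue next | data) = (2/5)(0.20049) + (5/6)(0.74848) + (2/9)(0.051033) = 0.71527.

0.715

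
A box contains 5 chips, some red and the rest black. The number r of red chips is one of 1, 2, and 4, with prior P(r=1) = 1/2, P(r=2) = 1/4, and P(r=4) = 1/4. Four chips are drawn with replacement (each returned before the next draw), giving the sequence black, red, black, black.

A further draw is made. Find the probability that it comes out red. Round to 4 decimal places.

Under each hypothesis, the probability of the observed sequence is: P(data | r = 1) = (4/5)(1/5)(4/5)(4/5) = 0.1024; P(data | r = 2) = (3/5)(2/5)(3/5)(3/5) = 0.0864; P(data | r = 4) = (1/5)(4/5)(1/5)(1/5) = 0.0064.
Multiplying each by its prior: 1/2 · 0.1024 = 0.0512, 1/4 · 0.0864 = 0.0216, 1/4 · 0.0064 = 0.0016; with total 0.0744.
The posterior is then P(r = 1 | data) = 0.68817, P(r = 2 | data) = 0.29032, P(r = 4 | data) = 0.021505.
Averaging over the posterior, P(red next | data) = (1/5)(0.68817) + (2/5)(0.29032) + (4/5)(0.021505) = 0.27097.

0.2710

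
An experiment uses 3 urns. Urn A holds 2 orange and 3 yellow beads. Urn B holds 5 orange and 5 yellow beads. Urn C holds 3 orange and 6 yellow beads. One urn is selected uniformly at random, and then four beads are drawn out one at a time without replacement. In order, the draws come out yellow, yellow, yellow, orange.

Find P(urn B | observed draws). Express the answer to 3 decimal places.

Compute the likelihood of the observed sequence for each case: P(data | urn A) = (3/5)(2/4)(1/3)(2/2) = 1/10; P(data | urn B) = (5/10)(4/9)(3/8)(5/7) = 5/84; P(data | urn C) = (6/9)(5/8)(4/7)(3/6) = 5/42.
Multiplying each by its prior: 1/3 · 1/10 = 1/30, 1/3 · 5/84 = 5/252, 1/3 · 5/42 = 5/126; summing to 13/140.
So P(urn B | data) = (5/252) / (13/140) = 25/117.

0.214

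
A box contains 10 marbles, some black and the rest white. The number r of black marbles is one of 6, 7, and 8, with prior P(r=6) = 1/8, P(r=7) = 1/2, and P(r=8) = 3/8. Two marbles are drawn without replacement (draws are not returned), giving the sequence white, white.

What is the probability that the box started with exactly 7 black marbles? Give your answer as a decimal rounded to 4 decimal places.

The likelihood of the observed sequence under each hypothesis: P(data | r = 6) = (4/10)(3/9) = 2/15; P(data | r = 7) = (3/10)(2/9) = 1/15; P(data | r = 8) = (2/10)(1/9) = 1/45.
Multiplying each by its prior: 1/8 · 2/15 = 1/60, 1/2 · 1/15 = 1/30, 3/8 · 1/45 = 1/120; these sum to 7/120.
Therefore the posterior P(r = 7 | data) = (1/30) / (7/120) = 4/7.

0.5714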